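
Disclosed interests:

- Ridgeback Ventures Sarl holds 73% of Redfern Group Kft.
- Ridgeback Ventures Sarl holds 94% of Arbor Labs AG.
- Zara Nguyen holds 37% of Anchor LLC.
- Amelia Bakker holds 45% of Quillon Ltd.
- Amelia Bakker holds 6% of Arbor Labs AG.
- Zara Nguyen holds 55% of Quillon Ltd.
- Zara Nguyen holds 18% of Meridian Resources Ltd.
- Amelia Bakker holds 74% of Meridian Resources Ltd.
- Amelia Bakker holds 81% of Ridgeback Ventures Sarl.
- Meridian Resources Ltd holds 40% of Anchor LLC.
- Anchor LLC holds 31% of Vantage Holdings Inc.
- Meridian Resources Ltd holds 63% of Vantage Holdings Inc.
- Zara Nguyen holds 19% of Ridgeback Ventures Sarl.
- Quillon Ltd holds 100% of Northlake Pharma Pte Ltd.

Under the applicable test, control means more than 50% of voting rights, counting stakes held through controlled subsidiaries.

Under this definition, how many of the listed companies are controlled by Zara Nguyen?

2

Zara holds 55% of Quillon, so Zara controls Quillon.
Quillon holds 100% of Northlake, so Zara controls Northlake.
No other company's threshold is met.
Zara controls 2 companies.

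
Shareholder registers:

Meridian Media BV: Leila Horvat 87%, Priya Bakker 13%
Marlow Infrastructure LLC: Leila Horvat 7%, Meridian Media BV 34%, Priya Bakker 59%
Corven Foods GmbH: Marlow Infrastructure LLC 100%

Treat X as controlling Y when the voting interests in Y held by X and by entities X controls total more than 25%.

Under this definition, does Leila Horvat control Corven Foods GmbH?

Leila holds 87% of Meridian, so Leila controls Meridian.
Leila and Meridian together hold 7% + 34% = 41% of Marlow, so Leila controls Marlow.
Marlow holds 100% of Corven, so Leila controls Corven.

Yes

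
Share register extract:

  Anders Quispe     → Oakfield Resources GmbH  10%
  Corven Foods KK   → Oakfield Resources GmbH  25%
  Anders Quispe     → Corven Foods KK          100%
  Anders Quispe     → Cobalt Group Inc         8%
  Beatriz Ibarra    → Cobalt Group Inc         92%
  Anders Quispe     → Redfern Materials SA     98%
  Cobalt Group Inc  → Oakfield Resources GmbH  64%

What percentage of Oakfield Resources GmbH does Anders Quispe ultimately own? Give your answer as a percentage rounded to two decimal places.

40.12%

Anders reaches Oakfield along 3 paths.
Via Cobalt: 8% × 64% = 5.12%.
Via Corven: 100% × 25% = 25%.
Direct stake: 10% = 10%.
Total: 5.12% + 25% + 10% = 40.12%.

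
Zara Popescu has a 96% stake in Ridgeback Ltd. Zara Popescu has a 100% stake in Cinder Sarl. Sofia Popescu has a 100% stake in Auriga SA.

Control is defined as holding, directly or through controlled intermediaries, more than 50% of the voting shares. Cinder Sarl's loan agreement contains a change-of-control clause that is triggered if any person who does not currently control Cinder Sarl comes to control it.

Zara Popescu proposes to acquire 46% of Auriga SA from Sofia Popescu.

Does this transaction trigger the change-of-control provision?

The purchase adds only to Zara's holdings (Sofia's stake shrinks), so Zara is the only person who could newly come to control Cinder.
Zara holds 100% of Cinder, so Zara controls Cinder.
So Zara already controls Cinder before the transaction.
After the purchase, Zara holds 46% of Auriga directly, and Sofia's stake falls to 54%.
Zara controlled Cinder already, so this is not a new person acquiring control; every other person's position is unchanged or reduced.
No new person acquires control, so the clause is not triggered.

No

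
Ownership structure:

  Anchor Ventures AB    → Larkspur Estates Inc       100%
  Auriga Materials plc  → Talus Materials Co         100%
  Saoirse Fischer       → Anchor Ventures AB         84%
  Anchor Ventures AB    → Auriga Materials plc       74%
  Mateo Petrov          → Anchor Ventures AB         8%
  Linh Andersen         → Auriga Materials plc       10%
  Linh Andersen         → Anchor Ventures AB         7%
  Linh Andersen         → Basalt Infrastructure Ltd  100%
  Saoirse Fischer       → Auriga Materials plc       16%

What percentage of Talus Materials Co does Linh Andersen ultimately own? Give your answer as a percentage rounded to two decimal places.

15.18%

Linh reaches Talus along 2 paths.
Via Anchor → Auriga: 7% × 74% × 100% = 5.18%.
Via Auriga: 10% × 100% = 10%.
Total: 5.18% + 10% = 15.18%.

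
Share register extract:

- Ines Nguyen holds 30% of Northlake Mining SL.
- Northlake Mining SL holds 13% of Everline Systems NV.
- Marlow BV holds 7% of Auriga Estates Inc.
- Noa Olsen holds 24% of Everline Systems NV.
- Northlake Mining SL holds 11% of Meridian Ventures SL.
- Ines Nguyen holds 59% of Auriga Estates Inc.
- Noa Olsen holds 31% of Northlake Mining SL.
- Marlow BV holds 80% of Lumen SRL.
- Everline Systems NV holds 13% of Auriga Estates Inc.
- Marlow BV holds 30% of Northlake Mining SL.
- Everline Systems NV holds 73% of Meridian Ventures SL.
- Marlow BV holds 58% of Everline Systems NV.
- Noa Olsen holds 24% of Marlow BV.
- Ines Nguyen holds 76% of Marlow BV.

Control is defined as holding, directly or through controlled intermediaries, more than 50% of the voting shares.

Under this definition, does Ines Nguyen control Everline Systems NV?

Ines holds 76% of Marlow, so Ines controls Marlow.
Ines and Marlow together hold 30% + 30% = 60% of Northlake, so Ines controls Northlake.
Marlow and Northlake together hold 58% + 13% = 71% of Everline, so Ines controls Everline.

Yes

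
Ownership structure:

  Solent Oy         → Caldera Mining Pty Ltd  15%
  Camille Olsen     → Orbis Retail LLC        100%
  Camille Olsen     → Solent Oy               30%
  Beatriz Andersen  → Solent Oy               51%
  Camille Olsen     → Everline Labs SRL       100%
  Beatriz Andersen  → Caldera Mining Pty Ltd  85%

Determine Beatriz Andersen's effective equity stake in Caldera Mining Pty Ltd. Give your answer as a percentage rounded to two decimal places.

Beatriz reaches Caldera along 2 paths.
Via Solent: 51% × 15% = 7.65%.
Direct stake: 85% = 85%.
Total: 7.65% + 85% = 92.65%.

92.65%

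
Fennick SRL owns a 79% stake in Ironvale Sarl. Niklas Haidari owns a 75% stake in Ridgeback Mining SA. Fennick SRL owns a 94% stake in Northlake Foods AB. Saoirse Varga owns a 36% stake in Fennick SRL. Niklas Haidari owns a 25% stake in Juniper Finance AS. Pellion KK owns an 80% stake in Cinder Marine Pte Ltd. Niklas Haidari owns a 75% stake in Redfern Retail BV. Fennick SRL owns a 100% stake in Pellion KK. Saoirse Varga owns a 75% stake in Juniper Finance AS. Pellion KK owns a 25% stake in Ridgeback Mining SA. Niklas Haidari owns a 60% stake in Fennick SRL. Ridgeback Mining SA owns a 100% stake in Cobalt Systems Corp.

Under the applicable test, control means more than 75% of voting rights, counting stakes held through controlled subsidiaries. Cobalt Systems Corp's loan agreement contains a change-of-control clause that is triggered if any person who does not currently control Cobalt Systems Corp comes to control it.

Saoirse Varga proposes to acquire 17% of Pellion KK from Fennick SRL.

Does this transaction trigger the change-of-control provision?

The purchase adds only to Saoirse's holdings (Fennick's stake shrinks), so Saoirse is the only person who could newly come to control Cobalt.
Saoirse's largest direct stake is 75% in Juniper, which does not meet the threshold, so Saoirse controls no company.
Neither Saoirse nor any entity Saoirse controls holds any voting interest in Cobalt.
So before the transaction, Saoirse does not control Cobalt.
After the purchase, Saoirse holds 17% of Pellion directly, and Fennick's stake falls to 83%.
Saoirse's side now holds 17% of Pellion, not > 75%, so Saoirse still does not control Pellion.
After the transaction, neither Saoirse nor any entity Saoirse controls holds a voting interest in Cobalt, so Saoirse still does not control it.
No new person acquires control, so the clause is not triggered.

No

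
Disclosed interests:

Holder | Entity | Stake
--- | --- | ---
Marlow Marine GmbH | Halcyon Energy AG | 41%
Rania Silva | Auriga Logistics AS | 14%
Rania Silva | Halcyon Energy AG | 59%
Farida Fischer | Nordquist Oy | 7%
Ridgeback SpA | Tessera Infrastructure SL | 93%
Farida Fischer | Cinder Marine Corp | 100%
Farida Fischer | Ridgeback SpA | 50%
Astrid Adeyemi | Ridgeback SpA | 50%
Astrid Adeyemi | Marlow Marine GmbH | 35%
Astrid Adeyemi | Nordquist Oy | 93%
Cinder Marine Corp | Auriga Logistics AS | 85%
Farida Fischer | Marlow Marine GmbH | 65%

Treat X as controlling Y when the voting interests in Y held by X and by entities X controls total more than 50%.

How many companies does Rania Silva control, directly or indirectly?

1

Rania holds 59% of Halcyon, so Rania controls Halcyon.
No other company's threshold is met.
Rania controls 1 company.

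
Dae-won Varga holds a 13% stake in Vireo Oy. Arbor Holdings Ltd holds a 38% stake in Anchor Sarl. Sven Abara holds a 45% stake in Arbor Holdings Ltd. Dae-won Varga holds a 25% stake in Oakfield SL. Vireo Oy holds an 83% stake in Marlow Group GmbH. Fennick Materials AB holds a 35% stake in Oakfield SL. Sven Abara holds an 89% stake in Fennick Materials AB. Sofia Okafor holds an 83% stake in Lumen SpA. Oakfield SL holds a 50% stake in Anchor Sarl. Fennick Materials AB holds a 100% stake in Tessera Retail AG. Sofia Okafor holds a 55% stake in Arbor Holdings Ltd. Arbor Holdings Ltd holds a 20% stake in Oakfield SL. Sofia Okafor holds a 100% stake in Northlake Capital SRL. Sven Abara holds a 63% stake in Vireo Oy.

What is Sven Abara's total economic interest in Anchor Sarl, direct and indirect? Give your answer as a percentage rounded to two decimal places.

Sven reaches Anchor along 3 paths.
Via Fennick → Oakfield: 89% × 35% × 50% = 15.575%.
Via Arbor → Oakfield: 45% × 20% × 50% = 4.5%.
Via Arbor: 45% × 38% = 17.1%.
Total: 15.575% + 4.5% + 17.1% = 37.175%.
Rounded: 37.18%.

37.18%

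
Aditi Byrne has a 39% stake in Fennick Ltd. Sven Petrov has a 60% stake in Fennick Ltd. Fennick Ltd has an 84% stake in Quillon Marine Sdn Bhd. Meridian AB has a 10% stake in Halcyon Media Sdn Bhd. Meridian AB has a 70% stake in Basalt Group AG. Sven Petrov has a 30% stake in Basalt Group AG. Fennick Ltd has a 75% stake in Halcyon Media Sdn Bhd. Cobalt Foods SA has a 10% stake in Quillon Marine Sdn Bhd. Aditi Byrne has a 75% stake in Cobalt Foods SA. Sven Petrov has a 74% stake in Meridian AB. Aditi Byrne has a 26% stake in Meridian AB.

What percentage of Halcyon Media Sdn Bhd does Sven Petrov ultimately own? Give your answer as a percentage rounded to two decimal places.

Sven reaches Halcyon along 2 paths.
Via Fennick: 60% × 75% = 45%.
Via Meridian: 74% × 10% = 7.4%.
Total: 45% + 7.4% = 52.4%.
Rounded: 52.40%.

52.40%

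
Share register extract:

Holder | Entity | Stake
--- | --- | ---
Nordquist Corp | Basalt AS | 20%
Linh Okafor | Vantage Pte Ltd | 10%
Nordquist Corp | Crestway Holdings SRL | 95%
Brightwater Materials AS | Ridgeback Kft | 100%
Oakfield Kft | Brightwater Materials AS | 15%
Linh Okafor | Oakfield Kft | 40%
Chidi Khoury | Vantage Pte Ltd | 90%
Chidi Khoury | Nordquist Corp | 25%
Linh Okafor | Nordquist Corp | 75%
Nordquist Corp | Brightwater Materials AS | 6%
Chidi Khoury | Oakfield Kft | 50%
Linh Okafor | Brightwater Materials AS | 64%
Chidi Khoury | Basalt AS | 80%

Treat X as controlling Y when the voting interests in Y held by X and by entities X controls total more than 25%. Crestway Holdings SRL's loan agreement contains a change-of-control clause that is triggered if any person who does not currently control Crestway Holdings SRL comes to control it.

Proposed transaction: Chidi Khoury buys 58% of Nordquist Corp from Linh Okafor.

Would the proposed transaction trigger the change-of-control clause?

Yes

The purchase adds only to Chidi's holdings (Linh's stake shrinks), so Chidi is the only person who could newly come to control Crestway.
Chidi holds 50% of Oakfield, so Chidi controls Oakfield.
Chidi holds 80% of Basalt, so Chidi controls Basalt.
Chidi holds 90% of Vantage, so Chidi controls Vantage.
Neither Chidi nor any entity Chidi controls holds any voting interest in Crestway.
So before the transaction, Chidi does not control Crestway.
After the purchase, Chidi's direct stake in Nordquist rises to 25% + 58% = 83%, and Linh's stake falls to 17%.
Chidi holds 83% of Nordquist, so Chidi controls Nordquist.
Nordquist holds 95% of Crestway, so Chidi controls Crestway.
Chidi did not control Crestway before and does after, so the clause is triggered.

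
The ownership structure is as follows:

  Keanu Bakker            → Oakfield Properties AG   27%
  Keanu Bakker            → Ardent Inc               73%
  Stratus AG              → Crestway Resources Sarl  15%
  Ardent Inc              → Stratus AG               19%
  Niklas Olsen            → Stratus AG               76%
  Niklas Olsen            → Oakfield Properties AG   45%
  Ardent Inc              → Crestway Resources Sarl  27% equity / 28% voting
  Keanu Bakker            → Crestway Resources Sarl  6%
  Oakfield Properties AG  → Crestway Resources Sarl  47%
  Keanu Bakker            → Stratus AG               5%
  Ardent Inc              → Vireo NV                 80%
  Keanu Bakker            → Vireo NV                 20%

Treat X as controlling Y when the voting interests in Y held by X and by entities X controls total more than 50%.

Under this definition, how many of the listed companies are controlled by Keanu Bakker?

2

Keanu holds 73% of Ardent, so Keanu controls Ardent.
Keanu and Ardent together hold 20% + 80% = 100% of Vireo, so Keanu controls Vireo.
No other company's threshold is met.
Keanu controls 2 companies.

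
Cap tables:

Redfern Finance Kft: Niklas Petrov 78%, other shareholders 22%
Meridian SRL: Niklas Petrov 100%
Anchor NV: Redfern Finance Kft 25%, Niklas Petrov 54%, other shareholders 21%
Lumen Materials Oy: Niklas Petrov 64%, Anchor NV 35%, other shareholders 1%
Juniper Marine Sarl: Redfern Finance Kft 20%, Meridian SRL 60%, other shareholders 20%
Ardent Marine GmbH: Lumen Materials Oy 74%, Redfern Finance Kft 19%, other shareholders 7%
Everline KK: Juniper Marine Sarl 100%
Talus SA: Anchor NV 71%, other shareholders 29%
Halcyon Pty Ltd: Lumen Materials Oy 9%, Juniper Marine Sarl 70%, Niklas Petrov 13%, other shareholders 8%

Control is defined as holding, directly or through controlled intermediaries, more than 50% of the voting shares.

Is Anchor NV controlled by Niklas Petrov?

Yes

Niklas holds 78% of Redfern, so Niklas controls Redfern.
Redfern and Niklas together hold 25% + 54% = 79% of Anchor, so Niklas controls Anchor.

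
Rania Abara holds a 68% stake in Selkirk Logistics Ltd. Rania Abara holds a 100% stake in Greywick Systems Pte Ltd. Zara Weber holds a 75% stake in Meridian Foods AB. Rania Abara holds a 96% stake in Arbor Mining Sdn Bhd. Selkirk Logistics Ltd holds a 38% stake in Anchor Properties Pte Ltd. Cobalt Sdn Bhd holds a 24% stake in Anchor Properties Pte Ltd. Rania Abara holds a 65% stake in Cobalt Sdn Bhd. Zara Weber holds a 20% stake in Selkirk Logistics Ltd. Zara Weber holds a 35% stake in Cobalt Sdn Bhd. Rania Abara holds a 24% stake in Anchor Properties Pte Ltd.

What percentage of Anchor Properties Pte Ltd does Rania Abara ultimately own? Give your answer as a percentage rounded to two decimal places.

Rania reaches Anchor along 3 paths.
Direct stake: 24% = 24%.
Via Selkirk: 68% × 38% = 25.84%.
Via Cobalt: 65% × 24% = 15.6%.
Total: 24% + 25.84% + 15.6% = 65.44%.

65.44%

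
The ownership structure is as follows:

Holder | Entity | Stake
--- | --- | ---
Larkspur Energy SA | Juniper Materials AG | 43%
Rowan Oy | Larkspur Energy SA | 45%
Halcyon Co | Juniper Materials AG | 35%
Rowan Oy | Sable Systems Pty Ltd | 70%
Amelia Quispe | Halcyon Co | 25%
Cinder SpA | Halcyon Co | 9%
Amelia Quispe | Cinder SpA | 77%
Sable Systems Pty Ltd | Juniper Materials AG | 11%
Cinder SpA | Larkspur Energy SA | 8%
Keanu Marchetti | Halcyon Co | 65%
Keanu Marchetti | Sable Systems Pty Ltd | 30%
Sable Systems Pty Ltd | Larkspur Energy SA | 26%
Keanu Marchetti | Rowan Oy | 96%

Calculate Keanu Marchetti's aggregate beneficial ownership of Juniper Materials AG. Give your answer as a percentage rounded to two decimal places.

Keanu reaches Juniper along 6 paths.
Via Rowan → Sable → Larkspur: 96% × 70% × 26% × 43% = 7.51296%.
Via Sable → Larkspur: 30% × 26% × 43% = 3.354%.
Via Rowan → Larkspur: 96% × 45% × 43% = 18.576%.
Via Halcyon: 65% × 35% = 22.75%.
Via Rowan → Sable: 96% × 70% × 11% = 7.392%.
Via Sable: 30% × 11% = 3.3%.
Total: 7.51296% + 3.354% + 18.576% + 22.75% + 7.392% + 3.3% = 62.88496%.
Rounded: 62.88%.

62.88%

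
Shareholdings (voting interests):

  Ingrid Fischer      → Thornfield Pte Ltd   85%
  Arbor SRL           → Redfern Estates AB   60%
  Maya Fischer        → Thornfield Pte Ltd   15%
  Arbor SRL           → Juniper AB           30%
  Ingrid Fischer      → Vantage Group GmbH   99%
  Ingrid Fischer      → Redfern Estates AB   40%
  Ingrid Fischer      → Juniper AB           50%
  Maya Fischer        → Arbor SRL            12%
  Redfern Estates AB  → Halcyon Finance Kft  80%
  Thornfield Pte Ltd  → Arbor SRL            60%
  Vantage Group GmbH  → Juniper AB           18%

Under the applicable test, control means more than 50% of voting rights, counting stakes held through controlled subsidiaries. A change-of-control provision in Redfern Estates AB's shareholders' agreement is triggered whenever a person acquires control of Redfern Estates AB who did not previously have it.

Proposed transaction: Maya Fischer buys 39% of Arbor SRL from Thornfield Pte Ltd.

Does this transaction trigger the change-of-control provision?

The purchase adds only to Maya's holdings (Thornfield's stake shrinks), so Maya is the only person who could newly come to control Redfern.
Maya's largest direct stake is 15% in Thornfield, which does not meet the threshold, so Maya controls no company.
Neither Maya nor any entity Maya controls holds any voting interest in Redfern.
So before the transaction, Maya does not control Redfern.
After the purchase, Maya's direct stake in Arbor rises to 12% + 39% = 51%, and Thornfield's stake falls to 21%.
Maya holds 51% of Arbor, so Maya controls Arbor.
Arbor holds 60% of Redfern, so Maya controls Redfern.
Maya did not control Redfern before and does after, so the clause is triggered.

Yes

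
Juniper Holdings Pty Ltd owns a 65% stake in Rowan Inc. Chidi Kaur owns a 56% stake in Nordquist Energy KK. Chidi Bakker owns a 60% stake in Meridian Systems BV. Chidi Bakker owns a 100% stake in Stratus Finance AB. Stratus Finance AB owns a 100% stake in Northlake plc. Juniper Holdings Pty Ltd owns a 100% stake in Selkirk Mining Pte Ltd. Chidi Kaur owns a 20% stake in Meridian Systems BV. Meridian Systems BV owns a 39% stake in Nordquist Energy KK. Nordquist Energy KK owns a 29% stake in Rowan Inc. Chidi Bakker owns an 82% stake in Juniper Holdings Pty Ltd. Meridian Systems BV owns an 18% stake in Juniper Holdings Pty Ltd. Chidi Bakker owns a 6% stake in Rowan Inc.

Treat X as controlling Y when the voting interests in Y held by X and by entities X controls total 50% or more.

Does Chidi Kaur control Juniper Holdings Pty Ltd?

Chidi Kaur holds 56% of Nordquist, so Chidi Kaur controls Nordquist.
Neither Chidi Kaur nor any entity Chidi Kaur controls holds any voting interest in Juniper.
So Chidi Kaur does not control Juniper.

No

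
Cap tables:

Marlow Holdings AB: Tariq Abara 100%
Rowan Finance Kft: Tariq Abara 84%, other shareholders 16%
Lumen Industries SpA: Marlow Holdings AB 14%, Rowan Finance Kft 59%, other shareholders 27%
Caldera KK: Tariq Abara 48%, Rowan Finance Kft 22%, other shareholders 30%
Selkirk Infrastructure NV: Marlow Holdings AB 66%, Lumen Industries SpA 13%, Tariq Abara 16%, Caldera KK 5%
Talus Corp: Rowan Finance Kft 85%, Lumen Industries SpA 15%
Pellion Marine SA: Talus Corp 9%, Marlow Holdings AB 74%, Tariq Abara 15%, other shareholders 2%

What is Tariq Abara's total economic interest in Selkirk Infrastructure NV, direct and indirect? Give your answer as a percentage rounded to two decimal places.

Tariq reaches Selkirk along 6 paths.
Via Marlow: 100% × 66% = 66%.
Via Marlow → Lumen: 100% × 14% × 13% = 1.82%.
Via Rowan → Lumen: 84% × 59% × 13% = 6.4428%.
Direct stake: 16% = 16%.
Via Caldera: 48% × 5% = 2.4%.
Via Rowan → Caldera: 84% × 22% × 5% = 0.924%.
Total: 66% + 1.82% + 6.4428% + 16% + 2.4% + 0.924% = 93.5868%.
Rounded: 93.59%.

93.59%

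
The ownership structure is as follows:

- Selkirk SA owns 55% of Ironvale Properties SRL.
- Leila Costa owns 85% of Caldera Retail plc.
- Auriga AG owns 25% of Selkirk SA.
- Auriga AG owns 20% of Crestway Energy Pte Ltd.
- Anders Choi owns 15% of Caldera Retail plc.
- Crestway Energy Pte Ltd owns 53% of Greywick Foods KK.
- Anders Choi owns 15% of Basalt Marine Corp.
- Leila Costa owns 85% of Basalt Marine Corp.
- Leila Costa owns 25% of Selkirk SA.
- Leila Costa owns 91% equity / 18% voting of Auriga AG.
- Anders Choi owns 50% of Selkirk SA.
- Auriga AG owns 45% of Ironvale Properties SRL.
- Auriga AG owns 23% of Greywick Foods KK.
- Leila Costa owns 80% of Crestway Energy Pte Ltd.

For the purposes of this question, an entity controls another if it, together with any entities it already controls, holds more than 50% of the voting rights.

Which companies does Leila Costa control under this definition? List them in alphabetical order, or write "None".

Leila holds 85% of Caldera, so Leila controls Caldera.
Leila holds 80% of Crestway, so Leila controls Crestway.
Leila holds 85% of Basalt, so Leila controls Basalt.
Crestway holds 53% of Greywick, so Leila controls Greywick.
No other company's threshold is met.

Basalt Marine Corp, Caldera Retail plc, Crestway Energy Pte Ltd, Greywick Foods KK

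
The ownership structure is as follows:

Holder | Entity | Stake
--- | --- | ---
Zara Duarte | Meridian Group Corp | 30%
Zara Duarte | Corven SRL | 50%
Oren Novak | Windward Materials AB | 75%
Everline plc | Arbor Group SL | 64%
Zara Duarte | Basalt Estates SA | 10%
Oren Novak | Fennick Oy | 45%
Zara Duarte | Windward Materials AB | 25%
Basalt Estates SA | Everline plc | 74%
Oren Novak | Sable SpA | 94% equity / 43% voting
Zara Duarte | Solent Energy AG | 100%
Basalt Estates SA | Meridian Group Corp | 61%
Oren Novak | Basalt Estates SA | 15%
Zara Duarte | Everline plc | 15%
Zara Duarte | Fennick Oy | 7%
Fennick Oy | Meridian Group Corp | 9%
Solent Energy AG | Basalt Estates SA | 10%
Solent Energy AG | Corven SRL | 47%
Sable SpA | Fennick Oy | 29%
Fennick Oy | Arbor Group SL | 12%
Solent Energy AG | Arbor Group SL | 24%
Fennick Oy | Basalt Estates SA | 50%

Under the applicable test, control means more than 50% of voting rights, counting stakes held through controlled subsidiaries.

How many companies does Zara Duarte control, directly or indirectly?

2

Zara holds 100% of Solent, so Zara controls Solent.
Solent and Zara together hold 47% + 50% = 97% of Corven, so Zara controls Corven.
No other company's threshold is met.
Zara controls 2 companies.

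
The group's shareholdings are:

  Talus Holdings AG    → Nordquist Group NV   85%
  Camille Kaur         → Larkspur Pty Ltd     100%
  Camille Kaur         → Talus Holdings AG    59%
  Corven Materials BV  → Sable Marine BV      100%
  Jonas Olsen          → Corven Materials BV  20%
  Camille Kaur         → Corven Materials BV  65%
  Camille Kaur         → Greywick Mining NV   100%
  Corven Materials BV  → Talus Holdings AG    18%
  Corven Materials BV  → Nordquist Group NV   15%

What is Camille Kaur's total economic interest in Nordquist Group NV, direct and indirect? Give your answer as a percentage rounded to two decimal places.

Camille reaches Nordquist along 3 paths.
Via Talus: 59% × 85% = 50.15%.
Via Corven → Talus: 65% × 18% × 85% = 9.945%.
Via Corven: 65% × 15% = 9.75%.
Total: 50.15% + 9.945% + 9.75% = 69.845%.
Rounded: 69.85%.

69.85%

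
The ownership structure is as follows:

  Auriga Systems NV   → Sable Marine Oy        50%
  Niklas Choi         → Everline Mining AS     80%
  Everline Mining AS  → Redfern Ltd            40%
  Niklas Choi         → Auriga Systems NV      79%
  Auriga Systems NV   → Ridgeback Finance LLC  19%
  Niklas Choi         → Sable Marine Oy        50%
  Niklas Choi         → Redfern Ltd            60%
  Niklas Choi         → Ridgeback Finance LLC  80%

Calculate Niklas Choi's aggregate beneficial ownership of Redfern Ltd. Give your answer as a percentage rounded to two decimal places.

92.00%

Niklas reaches Redfern along 2 paths.
Direct stake: 60% = 60%.
Via Everline: 80% × 40% = 32%.
Total: 60% + 32% = 92%.
Rounded: 92.00%.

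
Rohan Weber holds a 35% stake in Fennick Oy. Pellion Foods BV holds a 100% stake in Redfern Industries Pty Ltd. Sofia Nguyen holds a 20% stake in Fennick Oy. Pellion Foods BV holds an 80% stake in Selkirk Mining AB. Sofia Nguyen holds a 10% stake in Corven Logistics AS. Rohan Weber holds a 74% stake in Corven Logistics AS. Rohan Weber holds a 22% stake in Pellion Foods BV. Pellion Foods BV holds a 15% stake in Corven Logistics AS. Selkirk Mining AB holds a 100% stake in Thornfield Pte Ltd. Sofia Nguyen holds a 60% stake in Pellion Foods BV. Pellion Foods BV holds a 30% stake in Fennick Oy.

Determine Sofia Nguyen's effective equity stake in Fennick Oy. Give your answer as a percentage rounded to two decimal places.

Sofia reaches Fennick along 2 paths.
Via Pellion: 60% × 30% = 18%.
Direct stake: 20% = 20%.
Total: 18% + 20% = 38%.
Rounded: 38.00%.

38.00%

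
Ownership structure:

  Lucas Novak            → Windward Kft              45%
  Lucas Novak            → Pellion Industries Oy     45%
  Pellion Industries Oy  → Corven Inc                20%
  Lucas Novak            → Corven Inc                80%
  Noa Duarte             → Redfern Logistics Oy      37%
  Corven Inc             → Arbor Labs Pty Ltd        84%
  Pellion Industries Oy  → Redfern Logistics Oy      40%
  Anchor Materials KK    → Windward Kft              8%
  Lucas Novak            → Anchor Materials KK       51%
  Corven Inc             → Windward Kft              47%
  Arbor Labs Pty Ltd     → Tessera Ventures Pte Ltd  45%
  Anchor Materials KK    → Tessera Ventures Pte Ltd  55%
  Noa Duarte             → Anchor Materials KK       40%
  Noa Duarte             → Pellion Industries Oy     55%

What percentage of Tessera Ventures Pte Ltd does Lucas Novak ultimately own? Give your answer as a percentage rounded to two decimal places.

Lucas reaches Tessera along 3 paths.
Via Anchor: 51% × 55% = 28.05%.
Via Corven → Arbor: 80% × 84% × 45% = 30.24%.
Via Pellion → Corven → Arbor: 45% × 20% × 84% × 45% = 3.402%.
Total: 28.05% + 30.24% + 3.402% = 61.692%.
Rounded: 61.69%.

61.69%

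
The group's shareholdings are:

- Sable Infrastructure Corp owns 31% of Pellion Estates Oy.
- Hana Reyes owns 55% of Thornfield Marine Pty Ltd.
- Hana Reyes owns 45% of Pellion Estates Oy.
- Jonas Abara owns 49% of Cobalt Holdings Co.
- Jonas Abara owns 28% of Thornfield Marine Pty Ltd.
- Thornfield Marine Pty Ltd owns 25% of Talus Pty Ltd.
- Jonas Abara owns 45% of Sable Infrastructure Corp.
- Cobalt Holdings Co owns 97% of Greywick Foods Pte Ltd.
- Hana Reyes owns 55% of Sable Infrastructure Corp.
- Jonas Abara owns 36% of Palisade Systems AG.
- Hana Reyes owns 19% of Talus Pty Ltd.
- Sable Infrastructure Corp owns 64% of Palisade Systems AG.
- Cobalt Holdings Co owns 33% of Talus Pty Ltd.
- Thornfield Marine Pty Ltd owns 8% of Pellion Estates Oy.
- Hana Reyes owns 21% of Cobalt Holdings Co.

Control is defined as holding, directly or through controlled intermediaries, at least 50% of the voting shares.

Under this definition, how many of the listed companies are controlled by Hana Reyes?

4

Hana holds 55% of Sable, so Hana controls Sable.
Hana holds 55% of Thornfield, so Hana controls Thornfield.
Sable holds 64% of Palisade, so Hana controls Palisade.
Hana and Sable and Thornfield together hold 45% + 31% + 8% = 84% of Pellion, so Hana controls Pellion.
No other company's threshold is met.
Hana controls 4 companies.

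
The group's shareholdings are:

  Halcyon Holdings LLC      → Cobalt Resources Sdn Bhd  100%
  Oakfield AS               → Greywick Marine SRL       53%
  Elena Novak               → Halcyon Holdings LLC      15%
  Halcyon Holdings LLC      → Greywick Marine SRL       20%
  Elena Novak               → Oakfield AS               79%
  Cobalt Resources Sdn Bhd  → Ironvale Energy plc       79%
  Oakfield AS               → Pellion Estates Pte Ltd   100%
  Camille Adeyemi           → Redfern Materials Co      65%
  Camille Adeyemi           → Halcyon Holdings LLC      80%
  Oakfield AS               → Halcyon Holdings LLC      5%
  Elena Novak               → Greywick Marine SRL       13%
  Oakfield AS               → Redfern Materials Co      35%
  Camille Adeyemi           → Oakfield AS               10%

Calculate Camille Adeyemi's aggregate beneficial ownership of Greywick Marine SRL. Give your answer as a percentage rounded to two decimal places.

21.40%

Camille reaches Greywick along 3 paths.
Via Halcyon: 80% × 20% = 16%.
Via Oakfield → Halcyon: 10% × 5% × 20% = 0.1%.
Via Oakfield: 10% × 53% = 5.3%.
Total: 16% + 0.1% + 5.3% = 21.4%.
Rounded: 21.40%.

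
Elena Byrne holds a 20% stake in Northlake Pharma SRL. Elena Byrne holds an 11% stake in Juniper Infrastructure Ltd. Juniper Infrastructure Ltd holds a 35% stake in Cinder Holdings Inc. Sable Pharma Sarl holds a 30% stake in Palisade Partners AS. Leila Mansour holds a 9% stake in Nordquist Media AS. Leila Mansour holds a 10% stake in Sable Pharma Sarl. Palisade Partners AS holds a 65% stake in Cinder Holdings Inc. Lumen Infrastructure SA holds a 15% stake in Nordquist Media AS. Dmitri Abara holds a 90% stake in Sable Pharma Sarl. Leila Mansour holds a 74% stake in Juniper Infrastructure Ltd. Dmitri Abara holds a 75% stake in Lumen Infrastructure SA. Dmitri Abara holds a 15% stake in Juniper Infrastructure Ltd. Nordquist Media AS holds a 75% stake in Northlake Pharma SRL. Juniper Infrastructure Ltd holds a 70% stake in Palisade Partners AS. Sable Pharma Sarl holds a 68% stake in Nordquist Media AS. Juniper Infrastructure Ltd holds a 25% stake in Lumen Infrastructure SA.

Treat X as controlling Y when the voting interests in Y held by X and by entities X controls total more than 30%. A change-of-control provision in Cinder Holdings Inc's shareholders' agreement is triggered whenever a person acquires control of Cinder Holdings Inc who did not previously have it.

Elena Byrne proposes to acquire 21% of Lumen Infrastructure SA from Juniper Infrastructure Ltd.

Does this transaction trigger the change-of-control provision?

No

The purchase adds only to Elena's holdings (Juniper's stake shrinks), so Elena is the only person who could newly come to control Cinder.
Elena's largest direct stake is 20% in Northlake, which does not meet the threshold, so Elena controls no company.
Neither Elena nor any entity Elena controls holds any voting interest in Cinder.
So before the transaction, Elena does not control Cinder.
After the purchase, Elena holds 21% of Lumen directly, and Juniper's stake falls to 4%.
Elena's side now holds 21% of Lumen, not > 30%, so Elena still does not control Lumen.
After the transaction, neither Elena nor any entity Elena controls holds a voting interest in Cinder, so Elena still does not control it.
No new person acquires control, so the clause is not triggered.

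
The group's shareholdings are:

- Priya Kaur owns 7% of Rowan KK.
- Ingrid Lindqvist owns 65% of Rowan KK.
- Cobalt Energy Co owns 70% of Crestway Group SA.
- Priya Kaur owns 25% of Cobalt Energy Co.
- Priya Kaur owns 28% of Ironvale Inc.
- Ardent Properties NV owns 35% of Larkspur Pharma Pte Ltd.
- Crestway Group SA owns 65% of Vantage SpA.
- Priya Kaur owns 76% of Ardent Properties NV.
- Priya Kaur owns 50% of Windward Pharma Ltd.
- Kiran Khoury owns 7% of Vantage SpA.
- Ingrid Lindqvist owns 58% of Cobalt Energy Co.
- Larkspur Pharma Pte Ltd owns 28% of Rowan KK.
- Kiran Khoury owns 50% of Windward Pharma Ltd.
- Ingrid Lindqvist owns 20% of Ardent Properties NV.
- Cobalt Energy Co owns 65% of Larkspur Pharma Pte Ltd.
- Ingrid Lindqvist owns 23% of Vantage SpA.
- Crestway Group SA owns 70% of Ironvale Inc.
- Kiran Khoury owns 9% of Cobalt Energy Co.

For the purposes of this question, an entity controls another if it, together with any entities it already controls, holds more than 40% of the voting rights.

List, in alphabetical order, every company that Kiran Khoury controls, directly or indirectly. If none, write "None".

Kiran holds 50% of Windward, so Kiran controls Windward.
No other company's threshold is met.

Windward Pharma Ltd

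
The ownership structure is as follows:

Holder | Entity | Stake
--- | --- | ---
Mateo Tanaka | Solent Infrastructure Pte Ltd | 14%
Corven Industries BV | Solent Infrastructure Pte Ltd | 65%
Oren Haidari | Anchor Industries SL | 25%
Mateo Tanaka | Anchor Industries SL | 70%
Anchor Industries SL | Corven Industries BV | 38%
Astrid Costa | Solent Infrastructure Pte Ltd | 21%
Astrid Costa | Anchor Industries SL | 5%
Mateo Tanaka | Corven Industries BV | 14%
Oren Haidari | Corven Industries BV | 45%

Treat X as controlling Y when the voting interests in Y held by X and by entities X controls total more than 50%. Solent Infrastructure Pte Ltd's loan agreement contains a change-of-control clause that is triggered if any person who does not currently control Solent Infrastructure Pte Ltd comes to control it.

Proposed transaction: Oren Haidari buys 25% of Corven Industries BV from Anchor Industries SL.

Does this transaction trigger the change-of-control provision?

The purchase adds only to Oren's holdings (Anchor's stake shrinks), so Oren is the only person who could newly come to control Solent.
Oren's largest direct stake is 45% in Corven, which does not meet the threshold, so Oren controls no company.
Neither Oren nor any entity Oren controls holds any voting interest in Solent.
So before the transaction, Oren does not control Solent.
After the purchase, Oren's direct stake in Corven rises to 45% + 25% = 70%, and Anchor's stake falls to 13%.
Oren holds 70% of Corven, so Oren controls Corven.
Corven holds 65% of Solent, so Oren controls Solent.
Oren did not control Solent before and does after, so the clause is triggered.

Yes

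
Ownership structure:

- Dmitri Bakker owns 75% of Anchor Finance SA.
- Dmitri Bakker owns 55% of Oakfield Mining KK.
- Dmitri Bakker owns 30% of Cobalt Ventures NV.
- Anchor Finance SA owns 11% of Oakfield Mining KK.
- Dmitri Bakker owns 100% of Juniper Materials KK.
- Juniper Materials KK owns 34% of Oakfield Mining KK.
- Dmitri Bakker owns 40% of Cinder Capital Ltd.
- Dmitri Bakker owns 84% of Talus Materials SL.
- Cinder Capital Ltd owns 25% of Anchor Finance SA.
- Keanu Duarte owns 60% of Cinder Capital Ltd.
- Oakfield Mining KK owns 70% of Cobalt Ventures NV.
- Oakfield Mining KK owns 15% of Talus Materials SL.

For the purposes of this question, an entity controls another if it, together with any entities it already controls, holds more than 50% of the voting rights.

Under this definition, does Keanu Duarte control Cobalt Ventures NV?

Keanu holds 60% of Cinder, so Keanu controls Cinder.
Neither Keanu nor any entity Keanu controls holds any voting interest in Cobalt.
So Keanu does not control Cobalt.

No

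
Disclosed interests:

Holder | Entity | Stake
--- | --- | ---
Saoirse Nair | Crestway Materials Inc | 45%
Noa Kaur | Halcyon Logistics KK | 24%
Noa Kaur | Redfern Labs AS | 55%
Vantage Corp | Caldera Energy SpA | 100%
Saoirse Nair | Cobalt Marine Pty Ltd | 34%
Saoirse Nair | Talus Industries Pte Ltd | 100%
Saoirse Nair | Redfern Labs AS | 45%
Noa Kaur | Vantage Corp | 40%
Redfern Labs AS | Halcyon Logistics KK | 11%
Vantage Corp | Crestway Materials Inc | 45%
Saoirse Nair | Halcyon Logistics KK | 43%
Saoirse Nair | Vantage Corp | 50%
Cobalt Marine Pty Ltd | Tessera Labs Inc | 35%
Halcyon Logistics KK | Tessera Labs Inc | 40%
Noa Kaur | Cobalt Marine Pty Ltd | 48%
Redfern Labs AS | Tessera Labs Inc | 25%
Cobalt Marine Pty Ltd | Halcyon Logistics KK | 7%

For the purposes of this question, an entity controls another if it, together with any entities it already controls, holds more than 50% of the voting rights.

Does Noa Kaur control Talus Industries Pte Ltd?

Noa holds 55% of Redfern, so Noa controls Redfern.
Neither Noa nor any entity Noa controls holds any voting interest in Talus.
So Noa does not control Talus.

No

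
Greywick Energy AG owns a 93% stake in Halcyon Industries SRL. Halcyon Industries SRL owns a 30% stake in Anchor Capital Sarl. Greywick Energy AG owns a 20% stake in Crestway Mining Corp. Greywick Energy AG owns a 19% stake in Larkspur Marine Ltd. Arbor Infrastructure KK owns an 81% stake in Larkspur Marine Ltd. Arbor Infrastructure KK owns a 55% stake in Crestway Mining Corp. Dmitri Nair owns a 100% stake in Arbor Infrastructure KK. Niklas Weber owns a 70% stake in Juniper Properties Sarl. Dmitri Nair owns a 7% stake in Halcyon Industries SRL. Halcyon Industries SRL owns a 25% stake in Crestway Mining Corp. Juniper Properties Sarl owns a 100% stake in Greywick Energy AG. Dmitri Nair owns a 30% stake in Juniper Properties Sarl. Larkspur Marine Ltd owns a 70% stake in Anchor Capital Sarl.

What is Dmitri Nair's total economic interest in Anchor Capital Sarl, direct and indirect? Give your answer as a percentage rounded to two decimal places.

71.16%

Dmitri reaches Anchor along 4 paths.
Via Halcyon: 7% × 30% = 2.1%.
Via Juniper → Greywick → Halcyon: 30% × 100% × 93% × 30% = 8.37%.
Via Arbor → Larkspur: 100% × 81% × 70% = 56.7%.
Via Juniper → Greywick → Larkspur: 30% × 100% × 19% × 70% = 3.99%.
Total: 2.1% + 8.37% + 56.7% + 3.99% = 71.16%.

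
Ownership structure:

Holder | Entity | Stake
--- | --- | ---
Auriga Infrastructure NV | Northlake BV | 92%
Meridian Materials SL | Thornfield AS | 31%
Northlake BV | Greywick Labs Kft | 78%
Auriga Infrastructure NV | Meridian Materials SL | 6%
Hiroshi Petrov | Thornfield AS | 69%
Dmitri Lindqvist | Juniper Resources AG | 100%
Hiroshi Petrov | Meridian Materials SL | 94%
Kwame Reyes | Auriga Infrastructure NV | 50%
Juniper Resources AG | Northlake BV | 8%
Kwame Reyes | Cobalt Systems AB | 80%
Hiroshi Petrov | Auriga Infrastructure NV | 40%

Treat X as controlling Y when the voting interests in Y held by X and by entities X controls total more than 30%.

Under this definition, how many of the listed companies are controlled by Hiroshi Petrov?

Hiroshi holds 40% of Auriga, so Hiroshi controls Auriga.
Auriga and Hiroshi together hold 6% + 94% = 100% of Meridian, so Hiroshi controls Meridian.
Auriga holds 92% of Northlake, so Hiroshi controls Northlake.
Meridian and Hiroshi together hold 31% + 69% = 100% of Thornfield, so Hiroshi controls Thornfield.
Northlake holds 78% of Greywick, so Hiroshi controls Greywick.
No other company's threshold is met.
Hiroshi controls 5 companies.

5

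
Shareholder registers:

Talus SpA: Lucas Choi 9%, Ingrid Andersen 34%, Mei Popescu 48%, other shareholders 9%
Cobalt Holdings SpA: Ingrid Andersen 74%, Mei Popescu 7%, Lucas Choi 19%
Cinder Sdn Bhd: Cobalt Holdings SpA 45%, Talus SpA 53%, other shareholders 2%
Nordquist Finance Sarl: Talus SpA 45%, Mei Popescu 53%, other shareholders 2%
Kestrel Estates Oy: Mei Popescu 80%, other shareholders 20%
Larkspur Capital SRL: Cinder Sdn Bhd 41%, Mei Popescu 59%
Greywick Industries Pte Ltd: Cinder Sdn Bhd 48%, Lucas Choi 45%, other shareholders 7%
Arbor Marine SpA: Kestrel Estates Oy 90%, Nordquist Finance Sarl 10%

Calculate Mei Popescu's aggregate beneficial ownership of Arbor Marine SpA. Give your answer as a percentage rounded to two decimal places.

79.46%

Mei reaches Arbor along 3 paths.
Via Kestrel: 80% × 90% = 72%.
Via Talus → Nordquist: 48% × 45% × 10% = 2.16%.
Via Nordquist: 53% × 10% = 5.3%.
Total: 72% + 2.16% + 5.3% = 79.46%.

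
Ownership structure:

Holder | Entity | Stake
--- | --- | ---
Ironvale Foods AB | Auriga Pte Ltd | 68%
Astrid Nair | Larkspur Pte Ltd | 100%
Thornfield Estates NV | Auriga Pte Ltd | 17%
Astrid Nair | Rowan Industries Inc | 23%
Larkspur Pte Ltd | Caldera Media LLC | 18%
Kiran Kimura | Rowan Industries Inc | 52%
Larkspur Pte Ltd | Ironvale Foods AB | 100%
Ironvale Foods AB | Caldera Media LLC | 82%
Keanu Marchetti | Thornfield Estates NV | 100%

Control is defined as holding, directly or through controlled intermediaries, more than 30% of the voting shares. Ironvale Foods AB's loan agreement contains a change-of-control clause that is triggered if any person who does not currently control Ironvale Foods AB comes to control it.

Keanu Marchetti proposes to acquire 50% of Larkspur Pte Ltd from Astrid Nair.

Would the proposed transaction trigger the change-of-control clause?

Yes

The purchase adds only to Keanu's holdings (Astrid's stake shrinks), so Keanu is the only person who could newly come to control Ironvale.
Keanu holds 100% of Thornfield, so Keanu controls Thornfield.
Neither Keanu nor any entity Keanu controls holds any voting interest in Ironvale.
So before the transaction, Keanu does not control Ironvale.
After the purchase, Keanu holds 50% of Larkspur directly, and Astrid's stake falls to 50%.
Keanu holds 50% of Larkspur, so Keanu controls Larkspur.
Larkspur holds 100% of Ironvale, so Keanu controls Ironvale.
Keanu did not control Ironvale before and does after, so the clause is triggered.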